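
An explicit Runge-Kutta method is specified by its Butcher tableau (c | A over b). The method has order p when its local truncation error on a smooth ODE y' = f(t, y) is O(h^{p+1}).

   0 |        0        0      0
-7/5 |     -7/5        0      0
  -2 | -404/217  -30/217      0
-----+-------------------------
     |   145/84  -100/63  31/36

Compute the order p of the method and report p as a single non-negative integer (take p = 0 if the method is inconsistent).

b = (145/84, -100/63, 31/36)
c = (0, -7/5, -2)
Ac = (0, 0, 6/31)
Σ b_i: 145/84·1 + (-100/63)·1 + 31/36·1 = 1 ✓
b·c: (-100/63)·(-7/5) + 31/36·(-2) = 1/2 ✓
b·c²: (-100/63)·49/25 + 31/36·4 = 1/3 ✓
b·Ac: 31/36·6/31 = 1/6 ✓; 3 stages ⇒ order 3.

3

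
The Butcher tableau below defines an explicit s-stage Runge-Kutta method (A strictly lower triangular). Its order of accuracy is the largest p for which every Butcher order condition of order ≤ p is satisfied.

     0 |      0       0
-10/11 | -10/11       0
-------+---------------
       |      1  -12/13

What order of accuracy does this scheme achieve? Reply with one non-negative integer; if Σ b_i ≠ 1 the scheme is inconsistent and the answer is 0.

b = (1, -12/13)
c = (0, -10/11)
Σ b_i: 1·1 + (-12/13)·1 = 1/13 ≠ 1 ⇒ order 0.

0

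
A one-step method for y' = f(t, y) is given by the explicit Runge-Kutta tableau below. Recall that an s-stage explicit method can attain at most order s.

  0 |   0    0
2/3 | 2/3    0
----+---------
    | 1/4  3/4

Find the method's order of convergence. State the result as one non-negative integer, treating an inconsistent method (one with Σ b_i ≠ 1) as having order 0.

2

b = (1/4, 3/4)
c = (0, 2/3)
Σ b_i: 1/4·1 + 3/4·1 = 1 ✓
b·c: 3/4·2/3 = 1/2 ✓; 2 stages ⇒ order 2.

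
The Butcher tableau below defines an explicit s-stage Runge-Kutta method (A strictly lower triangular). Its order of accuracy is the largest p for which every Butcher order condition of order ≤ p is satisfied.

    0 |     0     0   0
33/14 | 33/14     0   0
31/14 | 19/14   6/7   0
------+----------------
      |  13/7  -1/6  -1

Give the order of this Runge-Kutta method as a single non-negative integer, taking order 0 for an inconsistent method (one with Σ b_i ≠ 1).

0

b = (13/7, -1/6, -1)
c = (0, 33/14, 31/14)
Ac = (0, 0, 99/49)
Σ b_i: 13/7·1 + (-1/6)·1 + (-1)·1 = 29/42 ≠ 1 ⇒ order 0.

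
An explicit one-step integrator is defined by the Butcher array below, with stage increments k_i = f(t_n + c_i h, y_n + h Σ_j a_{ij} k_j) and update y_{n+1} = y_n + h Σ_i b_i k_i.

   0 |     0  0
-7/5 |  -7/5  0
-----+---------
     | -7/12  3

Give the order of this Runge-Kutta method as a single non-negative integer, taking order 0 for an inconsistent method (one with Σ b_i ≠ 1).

0

b = (-7/12, 3)
c = (0, -7/5)
Σ b_i: (-7/12)·1 + 3·1 = 29/12 ≠ 1 ⇒ order 0.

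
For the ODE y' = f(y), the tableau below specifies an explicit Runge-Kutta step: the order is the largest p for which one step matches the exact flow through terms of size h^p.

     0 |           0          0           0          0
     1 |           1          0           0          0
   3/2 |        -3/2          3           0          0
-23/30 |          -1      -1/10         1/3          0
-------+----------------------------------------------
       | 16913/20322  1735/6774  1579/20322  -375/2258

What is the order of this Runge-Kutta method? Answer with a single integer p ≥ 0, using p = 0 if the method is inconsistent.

3

b = (16913/20322, 1735/6774, 1579/20322, -375/2258)
c = (0, 1, 3/2, -23/30)
Ac = (0, 0, 3, 2/5)
Σ b_i: 16913/20322·1 + 1735/6774·1 + 1579/20322·1 + (-375/2258)·1 = 1 ✓
b·c: 1735/6774·1 + 1579/20322·3/2 + (-375/2258)·(-23/30) = 1/2 ✓
b·c²: 1735/6774·1 + 1579/20322·9/4 + (-375/2258)·529/900 = 1/3 ✓
b·Ac: 1579/20322·3 + (-375/2258)·2/5 = 1/6 ✓
b·c³: 1735/6774·1 + 1579/20322·27/8 + (-375/2258)·(-12167/27000) = 12055/20322 ≠ 1/4 ⇒ order 3.
b·(c∘Ac): 1579/20322·9/2 + (-375/2258)·(-23/75) = 1809/4516 ≠ 1/8
b·Ac²: 1579/20322·3 + (-375/2258)·13/20 = 3391/27096 ≠ 1/12
b·A²c: (-375/2258)·1 = -375/2258 ≠ 1/24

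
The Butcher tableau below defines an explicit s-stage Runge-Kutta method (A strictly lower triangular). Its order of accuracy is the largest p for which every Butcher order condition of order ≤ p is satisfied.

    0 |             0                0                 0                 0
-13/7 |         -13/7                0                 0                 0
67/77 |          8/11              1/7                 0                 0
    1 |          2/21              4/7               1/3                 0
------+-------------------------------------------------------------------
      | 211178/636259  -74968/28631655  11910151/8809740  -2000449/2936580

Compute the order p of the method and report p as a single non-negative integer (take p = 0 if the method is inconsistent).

b = (211178/636259, -74968/28631655, 11910151/8809740, -2000449/2936580)
c = (0, -13/7, 67/77, 1)
Ac = (0, 0, -13/49, -1247/1617)
Σ b_i: 211178/636259·1 + (-74968/28631655)·1 + 11910151/8809740·1 + (-2000449/2936580)·1 = 1 ✓
b·c: (-74968/28631655)·(-13/7) + 11910151/8809740·67/77 + (-2000449/2936580)·1 = 1/2 ✓
b·c²: (-74968/28631655)·169/49 + 11910151/8809740·4489/5929 + (-2000449/2936580)·1 = 1/3 ✓
b·Ac: 11910151/8809740·(-13/49) + (-2000449/2936580)·(-1247/1617) = 1/6 ✓
b·c³: (-74968/28631655)·(-2197/343) + 11910151/8809740·300763/456533 + (-2000449/2936580)·1 = 35803727/158281662 ≠ 1/4 ⇒ order 3.
b·(c∘Ac): 11910151/8809740·(-871/3773) + (-2000449/2936580)·(-1247/1617) = 32218990/151087041 ≠ 1/8
b·Ac²: 11910151/8809740·169/343 + (-2000449/2936580)·276811/124509 = -1370243/1615119 ≠ 1/12
b·A²c: (-2000449/2936580)·(-13/147) = 26005837/431677260 ≠ 1/24

3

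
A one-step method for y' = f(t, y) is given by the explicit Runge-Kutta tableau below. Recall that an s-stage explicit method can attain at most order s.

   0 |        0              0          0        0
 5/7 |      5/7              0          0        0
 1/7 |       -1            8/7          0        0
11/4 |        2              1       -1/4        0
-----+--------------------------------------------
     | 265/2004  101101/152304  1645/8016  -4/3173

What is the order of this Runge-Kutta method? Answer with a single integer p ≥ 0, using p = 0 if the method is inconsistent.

3

b = (265/2004, 101101/152304, 1645/8016, -4/3173)
c = (0, 5/7, 1/7, 11/4)
Ac = (0, 0, 40/49, 19/28)
Σ b_i: 265/2004·1 + 101101/152304·1 + 1645/8016·1 + (-4/3173)·1 = 1 ✓
b·c: 101101/152304·5/7 + 1645/8016·1/7 + (-4/3173)·11/4 = 1/2 ✓
b·c²: 101101/152304·25/49 + 1645/8016·1/49 + (-4/3173)·121/16 = 1/3 ✓
b·Ac: 1645/8016·40/49 + (-4/3173)·19/28 = 1/6 ✓
b·c³: 101101/152304·125/343 + 1645/8016·1/343 + (-4/3173)·1331/64 = 28319/130928 ≠ 1/4 ⇒ order 3.
b·(c∘Ac): 1645/8016·40/343 + (-4/3173)·209/112 = 2119/98196 ≠ 1/8
b·Ac²: 1645/8016·200/343 + (-4/3173)·99/196 = 111031/932862 ≠ 1/12
b·A²c: (-4/3173)·(-10/49) = 40/155477 ≠ 1/24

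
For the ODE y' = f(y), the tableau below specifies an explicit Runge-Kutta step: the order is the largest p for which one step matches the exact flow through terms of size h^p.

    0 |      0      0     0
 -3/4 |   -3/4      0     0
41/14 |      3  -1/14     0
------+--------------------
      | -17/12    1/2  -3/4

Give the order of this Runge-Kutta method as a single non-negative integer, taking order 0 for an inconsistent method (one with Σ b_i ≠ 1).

0

b = (-17/12, 1/2, -3/4)
c = (0, -3/4, 41/14)
Ac = (0, 0, 3/56)
Σ b_i: (-17/12)·1 + 1/2·1 + (-3/4)·1 = -5/3 ≠ 1 ⇒ order 0.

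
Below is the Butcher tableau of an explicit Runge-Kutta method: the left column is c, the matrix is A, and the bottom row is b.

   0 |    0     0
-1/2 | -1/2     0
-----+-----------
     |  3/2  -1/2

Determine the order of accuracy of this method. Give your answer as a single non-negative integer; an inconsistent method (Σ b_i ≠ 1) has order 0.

1

b = (3/2, -1/2)
c = (0, -1/2)
Σ b_i: 3/2·1 + (-1/2)·1 = 1 ✓
b·c: (-1/2)·(-1/2) = 1/4 ≠ 1/2 ⇒ order 1.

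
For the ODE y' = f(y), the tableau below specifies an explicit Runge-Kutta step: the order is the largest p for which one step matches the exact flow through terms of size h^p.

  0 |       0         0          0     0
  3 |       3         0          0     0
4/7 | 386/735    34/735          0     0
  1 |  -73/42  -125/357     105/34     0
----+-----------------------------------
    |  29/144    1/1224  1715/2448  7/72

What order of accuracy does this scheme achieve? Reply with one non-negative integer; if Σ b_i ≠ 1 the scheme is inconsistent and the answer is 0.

b = (29/144, 1/1224, 1715/2448, 7/72)
c = (0, 3, 4/7, 1)
Ac = (0, 0, 34/245, 5/7)
Σ b_i: 29/144·1 + 1/1224·1 + 1715/2448·1 + 7/72·1 = 1 ✓
b·c: 1/1224·3 + 1715/2448·4/7 + 7/72·1 = 1/2 ✓
b·c²: 1/1224·9 + 1715/2448·16/49 + 7/72·1 = 1/3 ✓
b·Ac: 1715/2448·34/245 + 7/72·5/7 = 1/6 ✓
b·c³: 1/1224·27 + 1715/2448·64/343 + 7/72·1 = 1/4 ✓
b·(c∘Ac): 1715/2448·136/1715 + 7/72·5/7 = 1/8 ✓
b·Ac²: 1715/2448·102/245 + 7/72·(-15/7) = 1/12 ✓
b·A²c: 7/72·3/7 = 1/24 ✓; 4 stages ⇒ order 4.

4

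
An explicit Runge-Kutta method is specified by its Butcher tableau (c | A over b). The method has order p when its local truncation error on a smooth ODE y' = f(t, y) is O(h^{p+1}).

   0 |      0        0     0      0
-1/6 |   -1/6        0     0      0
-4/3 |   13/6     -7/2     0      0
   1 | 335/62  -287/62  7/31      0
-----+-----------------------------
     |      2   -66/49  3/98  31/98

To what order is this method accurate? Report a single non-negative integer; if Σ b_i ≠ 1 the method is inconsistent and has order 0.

b = (2, -66/49, 3/98, 31/98)
c = (0, -1/6, -4/3, 1)
Ac = (0, 0, 7/12, 175/372)
Σ b_i: 2·1 + (-66/49)·1 + 3/98·1 + 31/98·1 = 1 ✓
b·c: (-66/49)·(-1/6) + 3/98·(-4/3) + 31/98·1 = 1/2 ✓
b·c²: (-66/49)·1/36 + 3/98·16/9 + 31/98·1 = 1/3 ✓
b·Ac: 3/98·7/12 + 31/98·175/372 = 1/6 ✓
b·c³: (-66/49)·(-1/216) + 3/98·(-64/27) + 31/98·1 = 1/4 ✓
b·(c∘Ac): 3/98·(-7/9) + 31/98·175/372 = 1/8 ✓
b·Ac²: 3/98·(-7/72) + 31/98·203/744 = 1/12 ✓
b·A²c: 31/98·49/372 = 1/24 ✓; 4 stages ⇒ order 4.

4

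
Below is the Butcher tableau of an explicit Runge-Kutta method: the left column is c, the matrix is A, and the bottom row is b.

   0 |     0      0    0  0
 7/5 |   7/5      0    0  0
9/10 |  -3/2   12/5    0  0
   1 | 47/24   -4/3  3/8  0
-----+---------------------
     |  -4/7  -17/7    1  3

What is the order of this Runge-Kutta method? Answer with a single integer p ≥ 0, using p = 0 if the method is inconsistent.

2

b = (-4/7, -17/7, 1, 3)
c = (0, 7/5, 9/10, 1)
Ac = (0, 0, 84/25, -367/240)
Σ b_i: (-4/7)·1 + (-17/7)·1 + 1·1 + 3·1 = 1 ✓
b·c: (-17/7)·7/5 + 1·9/10 + 3·1 = 1/2 ✓
b·c²: (-17/7)·49/25 + 1·81/100 + 3·1 = -19/20 ≠ 1/3 ⇒ order 2.
b·Ac: 1·84/25 + 3·(-367/240) = -491/400 ≠ 1/6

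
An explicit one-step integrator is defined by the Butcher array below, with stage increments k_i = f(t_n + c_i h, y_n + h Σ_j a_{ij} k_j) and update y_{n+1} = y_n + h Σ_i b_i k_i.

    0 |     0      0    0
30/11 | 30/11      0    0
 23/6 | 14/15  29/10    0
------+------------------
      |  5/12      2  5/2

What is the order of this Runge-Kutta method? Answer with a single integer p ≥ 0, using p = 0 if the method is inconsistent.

b = (5/12, 2, 5/2)
c = (0, 30/11, 23/6)
Ac = (0, 0, 87/11)
Σ b_i: 5/12·1 + 2·1 + 5/2·1 = 59/12 ≠ 1 ⇒ order 0.

0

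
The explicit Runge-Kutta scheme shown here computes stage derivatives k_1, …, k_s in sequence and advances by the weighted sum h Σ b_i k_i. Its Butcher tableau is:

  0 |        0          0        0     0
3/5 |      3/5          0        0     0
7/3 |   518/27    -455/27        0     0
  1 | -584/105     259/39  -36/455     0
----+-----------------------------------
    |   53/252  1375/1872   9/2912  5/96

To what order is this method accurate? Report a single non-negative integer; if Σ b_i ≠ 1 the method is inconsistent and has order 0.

b = (53/252, 1375/1872, 9/2912, 5/96)
c = (0, 3/5, 7/3, 1)
Ac = (0, 0, -91/9, 19/5)
Σ b_i: 53/252·1 + 1375/1872·1 + 9/2912·1 + 5/96·1 = 1 ✓
b·c: 1375/1872·3/5 + 9/2912·7/3 + 5/96·1 = 1/2 ✓
b·c²: 1375/1872·9/25 + 9/2912·49/9 + 5/96·1 = 1/3 ✓
b·Ac: 9/2912·(-91/9) + 5/96·19/5 = 1/6 ✓
b·c³: 1375/1872·27/125 + 9/2912·343/27 + 5/96·1 = 1/4 ✓
b·(c∘Ac): 9/2912·(-637/27) + 5/96·19/5 = 1/8 ✓
b·Ac²: 9/2912·(-91/15) + 5/96·49/25 = 1/12 ✓
b·A²c: 5/96·4/5 = 1/24 ✓; 4 stages ⇒ order 4.

4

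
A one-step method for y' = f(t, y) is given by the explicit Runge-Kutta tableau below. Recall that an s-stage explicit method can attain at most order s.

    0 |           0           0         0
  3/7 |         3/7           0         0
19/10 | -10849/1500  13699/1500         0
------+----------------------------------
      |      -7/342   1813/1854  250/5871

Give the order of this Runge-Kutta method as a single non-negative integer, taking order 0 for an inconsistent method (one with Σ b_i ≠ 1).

3

b = (-7/342, 1813/1854, 250/5871)
c = (0, 3/7, 19/10)
Ac = (0, 0, 1957/500)
Σ b_i: (-7/342)·1 + 1813/1854·1 + 250/5871·1 = 1 ✓
b·c: 1813/1854·3/7 + 250/5871·19/10 = 1/2 ✓
b·c²: 1813/1854·9/49 + 250/5871·361/100 = 1/3 ✓
b·Ac: 250/5871·1957/500 = 1/6 ✓; 3 stages ⇒ order 3.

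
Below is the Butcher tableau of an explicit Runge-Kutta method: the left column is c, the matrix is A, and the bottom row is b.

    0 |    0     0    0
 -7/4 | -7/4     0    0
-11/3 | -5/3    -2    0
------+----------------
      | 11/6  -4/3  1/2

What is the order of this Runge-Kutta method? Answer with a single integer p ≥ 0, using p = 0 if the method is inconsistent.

2

b = (11/6, -4/3, 1/2)
c = (0, -7/4, -11/3)
Ac = (0, 0, 7/2)
Σ b_i: 11/6·1 + (-4/3)·1 + 1/2·1 = 1 ✓
b·c: (-4/3)·(-7/4) + 1/2·(-11/3) = 1/2 ✓
b·c²: (-4/3)·49/16 + 1/2·121/9 = 95/36 ≠ 1/3 ⇒ order 2.
b·Ac: 1/2·7/2 = 7/4 ≠ 1/6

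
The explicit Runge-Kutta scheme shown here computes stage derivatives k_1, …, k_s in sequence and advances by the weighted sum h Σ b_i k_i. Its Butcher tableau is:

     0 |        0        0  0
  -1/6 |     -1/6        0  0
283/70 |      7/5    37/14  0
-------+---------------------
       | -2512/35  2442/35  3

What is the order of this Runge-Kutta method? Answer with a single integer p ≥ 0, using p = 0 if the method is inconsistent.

2

b = (-2512/35, 2442/35, 3)
c = (0, -1/6, 283/70)
Ac = (0, 0, -37/84)
Σ b_i: (-2512/35)·1 + 2442/35·1 + 3·1 = 1 ✓
b·c: 2442/35·(-1/6) + 3·283/70 = 1/2 ✓
b·c²: 2442/35·1/36 + 3·80089/4900 = 749291/14700 ≠ 1/3 ⇒ order 2.
b·Ac: 3·(-37/84) = -37/28 ≠ 1/6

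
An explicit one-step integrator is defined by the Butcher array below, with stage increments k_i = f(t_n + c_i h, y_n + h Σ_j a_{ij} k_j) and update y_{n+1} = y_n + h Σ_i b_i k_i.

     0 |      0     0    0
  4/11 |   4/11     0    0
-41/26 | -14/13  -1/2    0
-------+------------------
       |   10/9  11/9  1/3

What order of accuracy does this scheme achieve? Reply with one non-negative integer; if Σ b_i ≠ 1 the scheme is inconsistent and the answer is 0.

0

b = (10/9, 11/9, 1/3)
c = (0, 4/11, -41/26)
Ac = (0, 0, -2/11)
Σ b_i: 10/9·1 + 11/9·1 + 1/3·1 = 8/3 ≠ 1 ⇒ order 0.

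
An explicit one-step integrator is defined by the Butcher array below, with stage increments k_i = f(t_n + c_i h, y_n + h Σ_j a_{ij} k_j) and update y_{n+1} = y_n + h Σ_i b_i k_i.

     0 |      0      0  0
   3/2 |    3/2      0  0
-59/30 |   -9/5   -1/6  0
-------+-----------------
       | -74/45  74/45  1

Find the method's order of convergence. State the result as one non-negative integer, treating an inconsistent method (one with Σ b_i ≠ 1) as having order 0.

b = (-74/45, 74/45, 1)
c = (0, 3/2, -59/30)
Ac = (0, 0, -1/4)
Σ b_i: (-74/45)·1 + 74/45·1 + 1·1 = 1 ✓
b·c: 74/45·3/2 + 1·(-59/30) = 1/2 ✓
b·c²: 74/45·9/4 + 1·3481/900 = 6811/900 ≠ 1/3 ⇒ order 2.
b·Ac: 1·(-1/4) = -1/4 ≠ 1/6

2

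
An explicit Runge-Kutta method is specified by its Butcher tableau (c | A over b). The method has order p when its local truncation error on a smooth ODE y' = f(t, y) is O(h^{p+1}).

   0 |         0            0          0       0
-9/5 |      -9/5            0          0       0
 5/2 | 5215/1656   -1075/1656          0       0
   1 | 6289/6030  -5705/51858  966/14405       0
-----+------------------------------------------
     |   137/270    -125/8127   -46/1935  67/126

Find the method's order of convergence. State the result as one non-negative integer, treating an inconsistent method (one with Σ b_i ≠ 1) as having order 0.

4

b = (137/270, -125/8127, -46/1935, 67/126)
c = (0, -9/5, 5/2, 1)
Ac = (0, 0, 215/184, 49/134)
Σ b_i: 137/270·1 + (-125/8127)·1 + (-46/1935)·1 + 67/126·1 = 1 ✓
b·c: (-125/8127)·(-9/5) + (-46/1935)·5/2 + 67/126·1 = 1/2 ✓
b·c²: (-125/8127)·81/25 + (-46/1935)·25/4 + 67/126·1 = 1/3 ✓
b·Ac: (-46/1935)·215/184 + 67/126·49/134 = 1/6 ✓
b·c³: (-125/8127)·(-729/125) + (-46/1935)·125/8 + 67/126·1 = 1/4 ✓
b·(c∘Ac): (-46/1935)·1075/368 + 67/126·49/134 = 1/8 ✓
b·Ac²: (-46/1935)·(-387/184) + 67/126·21/335 = 1/12 ✓
b·A²c: 67/126·21/268 = 1/24 ✓; 4 stages ⇒ order 4.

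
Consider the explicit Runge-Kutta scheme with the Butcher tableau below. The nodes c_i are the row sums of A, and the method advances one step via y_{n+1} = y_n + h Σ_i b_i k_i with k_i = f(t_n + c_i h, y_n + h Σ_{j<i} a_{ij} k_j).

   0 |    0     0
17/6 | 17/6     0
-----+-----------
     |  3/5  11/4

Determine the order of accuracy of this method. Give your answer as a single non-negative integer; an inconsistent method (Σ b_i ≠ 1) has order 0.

b = (3/5, 11/4)
c = (0, 17/6)
Σ b_i: 3/5·1 + 11/4·1 = 67/20 ≠ 1 ⇒ order 0.

0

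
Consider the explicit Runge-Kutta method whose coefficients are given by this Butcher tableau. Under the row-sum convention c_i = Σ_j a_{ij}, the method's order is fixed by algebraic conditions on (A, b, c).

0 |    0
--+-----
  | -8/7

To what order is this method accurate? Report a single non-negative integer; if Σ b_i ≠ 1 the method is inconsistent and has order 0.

b = (-8/7)
c = (0)
Σ b_i: (-8/7)·1 = -8/7 ≠ 1 ⇒ order 0.

0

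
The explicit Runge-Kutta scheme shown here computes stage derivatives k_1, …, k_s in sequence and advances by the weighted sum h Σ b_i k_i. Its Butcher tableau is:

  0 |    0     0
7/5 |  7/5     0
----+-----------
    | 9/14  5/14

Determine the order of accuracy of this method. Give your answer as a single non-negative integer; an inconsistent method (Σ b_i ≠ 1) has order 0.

2

b = (9/14, 5/14)
c = (0, 7/5)
Σ b_i: 9/14·1 + 5/14·1 = 1 ✓
b·c: 5/14·7/5 = 1/2 ✓; 2 stages ⇒ order 2.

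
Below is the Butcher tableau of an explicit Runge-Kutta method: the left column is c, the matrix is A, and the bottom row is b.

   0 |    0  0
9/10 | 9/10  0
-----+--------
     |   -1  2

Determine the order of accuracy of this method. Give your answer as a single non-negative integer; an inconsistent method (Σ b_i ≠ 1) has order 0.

1

b = (-1, 2)
c = (0, 9/10)
Σ b_i: (-1)·1 + 2·1 = 1 ✓
b·c: 2·9/10 = 9/5 ≠ 1/2 ⇒ order 1.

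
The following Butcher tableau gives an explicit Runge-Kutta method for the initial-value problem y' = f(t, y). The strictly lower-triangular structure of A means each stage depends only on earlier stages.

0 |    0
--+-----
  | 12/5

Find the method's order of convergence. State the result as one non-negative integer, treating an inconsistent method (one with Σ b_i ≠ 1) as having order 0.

0

b = (12/5)
c = (0)
Σ b_i: 12/5·1 = 12/5 ≠ 1 ⇒ order 0.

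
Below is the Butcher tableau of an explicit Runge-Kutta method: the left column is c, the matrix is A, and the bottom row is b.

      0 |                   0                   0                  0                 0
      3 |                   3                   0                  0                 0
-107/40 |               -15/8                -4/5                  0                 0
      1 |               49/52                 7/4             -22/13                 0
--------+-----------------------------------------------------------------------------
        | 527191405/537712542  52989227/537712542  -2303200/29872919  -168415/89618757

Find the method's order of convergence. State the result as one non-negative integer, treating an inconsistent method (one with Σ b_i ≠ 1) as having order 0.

b = (527191405/537712542, 52989227/537712542, -2303200/29872919, -168415/89618757)
c = (0, 3, -107/40, 1)
Ac = (0, 0, -12/5, 1271/130)
Σ b_i: 527191405/537712542·1 + 52989227/537712542·1 + (-2303200/29872919)·1 + (-168415/89618757)·1 = 1 ✓
b·c: 52989227/537712542·3 + (-2303200/29872919)·(-107/40) + (-168415/89618757)·1 = 1/2 ✓
b·c²: 52989227/537712542·9 + (-2303200/29872919)·11449/1600 + (-168415/89618757)·1 = 1/3 ✓
b·Ac: (-2303200/29872919)·(-12/5) + (-168415/89618757)·1271/130 = 1/6 ✓
b·c³: 52989227/537712542·27 + (-2303200/29872919)·(-1225043/64000) + (-168415/89618757)·1 = 29643344911/7169500560 ≠ 1/4 ⇒ order 3.
b·(c∘Ac): (-2303200/29872919)·321/50 + (-168415/89618757)·1271/130 = -92012425/179237514 ≠ 1/8
b·Ac²: (-2303200/29872919)·(-36/5) + (-168415/89618757)·37861/10400 = 7861761349/14339001120 ≠ 1/12
b·A²c: (-168415/89618757)·264/65 = -228008/29872919 ≠ 1/24

3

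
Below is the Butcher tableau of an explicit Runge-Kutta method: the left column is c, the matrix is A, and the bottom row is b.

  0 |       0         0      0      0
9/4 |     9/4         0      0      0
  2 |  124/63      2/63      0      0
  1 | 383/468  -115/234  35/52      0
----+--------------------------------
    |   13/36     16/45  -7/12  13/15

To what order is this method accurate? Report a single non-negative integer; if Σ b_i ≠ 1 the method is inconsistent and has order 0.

4

b = (13/36, 16/45, -7/12, 13/15)
c = (0, 9/4, 2, 1)
Ac = (0, 0, 1/14, 25/104)
Σ b_i: 13/36·1 + 16/45·1 + (-7/12)·1 + 13/15·1 = 1 ✓
b·c: 16/45·9/4 + (-7/12)·2 + 13/15·1 = 1/2 ✓
b·c²: 16/45·81/16 + (-7/12)·4 + 13/15·1 = 1/3 ✓
b·Ac: (-7/12)·1/14 + 13/15·25/104 = 1/6 ✓
b·c³: 16/45·729/64 + (-7/12)·8 + 13/15·1 = 1/4 ✓
b·(c∘Ac): (-7/12)·1/7 + 13/15·25/104 = 1/8 ✓
b·Ac²: (-7/12)·9/56 + 13/15·85/416 = 1/12 ✓
b·A²c: 13/15·5/104 = 1/24 ✓; 4 stages ⇒ order 4.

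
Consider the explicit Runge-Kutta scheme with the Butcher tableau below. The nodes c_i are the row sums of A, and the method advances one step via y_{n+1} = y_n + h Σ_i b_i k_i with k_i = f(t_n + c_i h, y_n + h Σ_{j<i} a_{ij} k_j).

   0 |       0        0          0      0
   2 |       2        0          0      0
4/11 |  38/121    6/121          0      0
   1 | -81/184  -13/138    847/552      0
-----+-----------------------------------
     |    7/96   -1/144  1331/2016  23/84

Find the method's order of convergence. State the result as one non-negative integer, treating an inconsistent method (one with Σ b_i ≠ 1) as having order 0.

b = (7/96, -1/144, 1331/2016, 23/84)
c = (0, 2, 4/11, 1)
Ac = (0, 0, 12/121, 17/46)
Σ b_i: 7/96·1 + (-1/144)·1 + 1331/2016·1 + 23/84·1 = 1 ✓
b·c: (-1/144)·2 + 1331/2016·4/11 + 23/84·1 = 1/2 ✓
b·c²: (-1/144)·4 + 1331/2016·16/121 + 23/84·1 = 1/3 ✓
b·Ac: 1331/2016·12/121 + 23/84·17/46 = 1/6 ✓
b·c³: (-1/144)·8 + 1331/2016·64/1331 + 23/84·1 = 1/4 ✓
b·(c∘Ac): 1331/2016·48/1331 + 23/84·17/46 = 1/8 ✓
b·Ac²: 1331/2016·24/121 + 23/84·(-4/23) = 1/12 ✓
b·A²c: 23/84·7/46 = 1/24 ✓; 4 stages ⇒ order 4.

4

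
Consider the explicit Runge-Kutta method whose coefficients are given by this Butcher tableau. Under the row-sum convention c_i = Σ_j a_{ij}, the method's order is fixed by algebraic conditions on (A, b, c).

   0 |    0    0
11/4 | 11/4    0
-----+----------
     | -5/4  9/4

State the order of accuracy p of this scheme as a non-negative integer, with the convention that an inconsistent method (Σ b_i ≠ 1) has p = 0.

1

b = (-5/4, 9/4)
c = (0, 11/4)
Σ b_i: (-5/4)·1 + 9/4·1 = 1 ✓
b·c: 9/4·11/4 = 99/16 ≠ 1/2 ⇒ order 1.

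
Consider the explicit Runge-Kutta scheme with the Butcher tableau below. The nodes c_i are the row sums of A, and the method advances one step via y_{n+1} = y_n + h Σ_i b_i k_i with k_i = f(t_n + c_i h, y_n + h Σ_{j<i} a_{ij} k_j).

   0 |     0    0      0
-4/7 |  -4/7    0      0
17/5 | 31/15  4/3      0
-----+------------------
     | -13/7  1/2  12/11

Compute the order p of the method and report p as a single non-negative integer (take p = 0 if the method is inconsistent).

0

b = (-13/7, 1/2, 12/11)
c = (0, -4/7, 17/5)
Ac = (0, 0, -16/21)
Σ b_i: (-13/7)·1 + 1/2·1 + 12/11·1 = -41/154 ≠ 1 ⇒ order 0.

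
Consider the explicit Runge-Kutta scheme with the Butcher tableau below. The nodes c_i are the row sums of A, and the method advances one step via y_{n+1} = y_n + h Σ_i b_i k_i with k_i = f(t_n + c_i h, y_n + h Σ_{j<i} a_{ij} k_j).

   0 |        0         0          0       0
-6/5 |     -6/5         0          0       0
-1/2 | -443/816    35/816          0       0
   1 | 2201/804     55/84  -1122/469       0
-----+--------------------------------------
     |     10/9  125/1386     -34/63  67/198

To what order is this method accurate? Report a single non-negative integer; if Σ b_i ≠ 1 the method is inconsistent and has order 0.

4

b = (10/9, 125/1386, -34/63, 67/198)
c = (0, -6/5, -1/2, 1)
Ac = (0, 0, -7/136, 55/134)
Σ b_i: 10/9·1 + 125/1386·1 + (-34/63)·1 + 67/198·1 = 1 ✓
b·c: 125/1386·(-6/5) + (-34/63)·(-1/2) + 67/198·1 = 1/2 ✓
b·c²: 125/1386·36/25 + (-34/63)·1/4 + 67/198·1 = 1/3 ✓
b·Ac: (-34/63)·(-7/136) + 67/198·55/134 = 1/6 ✓
b·c³: 125/1386·(-216/125) + (-34/63)·(-1/8) + 67/198·1 = 1/4 ✓
b·(c∘Ac): (-34/63)·7/272 + 67/198·55/134 = 1/8 ✓
b·Ac²: (-34/63)·21/340 + 67/198·231/670 = 1/12 ✓
b·A²c: 67/198·33/268 = 1/24 ✓; 4 stages ⇒ order 4.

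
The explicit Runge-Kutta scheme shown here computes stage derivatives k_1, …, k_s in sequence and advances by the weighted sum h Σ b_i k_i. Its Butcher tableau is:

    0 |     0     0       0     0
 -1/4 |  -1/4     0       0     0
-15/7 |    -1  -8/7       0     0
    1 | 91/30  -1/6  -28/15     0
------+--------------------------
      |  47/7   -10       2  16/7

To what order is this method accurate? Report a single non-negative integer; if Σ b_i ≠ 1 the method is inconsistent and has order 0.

b = (47/7, -10, 2, 16/7)
c = (0, -1/4, -15/7, 1)
Ac = (0, 0, 2/7, 97/24)
Σ b_i: 47/7·1 + (-10)·1 + 2·1 + 16/7·1 = 1 ✓
b·c: (-10)·(-1/4) + 2·(-15/7) + 16/7·1 = 1/2 ✓
b·c²: (-10)·1/16 + 2·225/49 + 16/7·1 = 4251/392 ≠ 1/3 ⇒ order 2.
b·Ac: 2·2/7 + 16/7·97/24 = 206/21 ≠ 1/6

2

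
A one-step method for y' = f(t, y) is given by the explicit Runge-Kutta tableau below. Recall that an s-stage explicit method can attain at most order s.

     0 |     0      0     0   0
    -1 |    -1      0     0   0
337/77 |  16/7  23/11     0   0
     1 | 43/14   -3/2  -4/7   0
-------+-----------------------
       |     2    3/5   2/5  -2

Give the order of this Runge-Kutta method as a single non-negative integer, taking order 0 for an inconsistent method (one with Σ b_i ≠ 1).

1

b = (2, 3/5, 2/5, -2)
c = (0, -1, 337/77, 1)
Ac = (0, 0, -23/11, -1079/1078)
Σ b_i: 2·1 + 3/5·1 + 2/5·1 + (-2)·1 = 1 ✓
b·c: 3/5·(-1) + 2/5·337/77 + (-2)·1 = -327/385 ≠ 1/2 ⇒ order 1.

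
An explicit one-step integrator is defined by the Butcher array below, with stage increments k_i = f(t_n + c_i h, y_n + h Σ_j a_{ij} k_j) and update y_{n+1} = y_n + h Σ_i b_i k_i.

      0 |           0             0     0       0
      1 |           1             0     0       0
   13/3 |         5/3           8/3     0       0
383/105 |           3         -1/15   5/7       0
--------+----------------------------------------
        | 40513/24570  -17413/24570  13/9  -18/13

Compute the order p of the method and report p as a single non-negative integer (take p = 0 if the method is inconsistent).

b = (40513/24570, -17413/24570, 13/9, -18/13)
c = (0, 1, 13/3, 383/105)
Ac = (0, 0, 8/3, 106/35)
Σ b_i: 40513/24570·1 + (-17413/24570)·1 + 13/9·1 + (-18/13)·1 = 1 ✓
b·c: (-17413/24570)·1 + 13/9·13/3 + (-18/13)·383/105 = 1/2 ✓
b·c²: (-17413/24570)·1 + 13/9·169/9 + (-18/13)·146689/11025 = 20618849/2579850 ≠ 1/3 ⇒ order 2.
b·Ac: 13/9·8/3 + (-18/13)·106/35 = -4196/12285 ≠ 1/6

2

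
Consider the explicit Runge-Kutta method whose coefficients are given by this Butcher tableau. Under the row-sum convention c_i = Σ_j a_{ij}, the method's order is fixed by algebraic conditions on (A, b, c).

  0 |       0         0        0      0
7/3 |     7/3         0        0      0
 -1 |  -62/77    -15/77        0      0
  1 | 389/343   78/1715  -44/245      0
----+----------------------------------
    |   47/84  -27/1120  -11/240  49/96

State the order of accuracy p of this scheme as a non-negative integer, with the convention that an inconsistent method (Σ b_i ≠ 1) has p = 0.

4

b = (47/84, -27/1120, -11/240, 49/96)
c = (0, 7/3, -1, 1)
Ac = (0, 0, -5/11, 2/7)
Σ b_i: 47/84·1 + (-27/1120)·1 + (-11/240)·1 + 49/96·1 = 1 ✓
b·c: (-27/1120)·7/3 + (-11/240)·(-1) + 49/96·1 = 1/2 ✓
b·c²: (-27/1120)·49/9 + (-11/240)·1 + 49/96·1 = 1/3 ✓
b·Ac: (-11/240)·(-5/11) + 49/96·2/7 = 1/6 ✓
b·c³: (-27/1120)·343/27 + (-11/240)·(-1) + 49/96·1 = 1/4 ✓
b·(c∘Ac): (-11/240)·5/11 + 49/96·2/7 = 1/8 ✓
b·Ac²: (-11/240)·(-35/33) + 49/96·10/147 = 1/12 ✓
b·A²c: 49/96·4/49 = 1/24 ✓; 4 stages ⇒ order 4.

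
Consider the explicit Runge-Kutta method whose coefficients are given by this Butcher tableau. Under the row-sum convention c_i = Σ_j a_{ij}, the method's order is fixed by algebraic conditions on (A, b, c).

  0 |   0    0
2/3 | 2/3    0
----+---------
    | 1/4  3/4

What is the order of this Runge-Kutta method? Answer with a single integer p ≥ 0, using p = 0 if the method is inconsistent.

2

b = (1/4, 3/4)
c = (0, 2/3)
Σ b_i: 1/4·1 + 3/4·1 = 1 ✓
b·c: 3/4·2/3 = 1/2 ✓; 2 stages ⇒ order 2.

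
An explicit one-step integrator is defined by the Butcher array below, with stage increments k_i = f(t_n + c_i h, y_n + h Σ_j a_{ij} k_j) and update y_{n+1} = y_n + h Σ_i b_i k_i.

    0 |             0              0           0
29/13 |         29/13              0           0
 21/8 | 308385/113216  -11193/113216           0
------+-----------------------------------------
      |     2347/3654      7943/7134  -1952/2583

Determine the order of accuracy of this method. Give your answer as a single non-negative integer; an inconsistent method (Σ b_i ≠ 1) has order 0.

b = (2347/3654, 7943/7134, -1952/2583)
c = (0, 29/13, 21/8)
Ac = (0, 0, -861/3904)
Σ b_i: 2347/3654·1 + 7943/7134·1 + (-1952/2583)·1 = 1 ✓
b·c: 7943/7134·29/13 + (-1952/2583)·21/8 = 1/2 ✓
b·c²: 7943/7134·841/169 + (-1952/2583)·441/64 = 1/3 ✓
b·Ac: (-1952/2583)·(-861/3904) = 1/6 ✓; 3 stages ⇒ order 3.

3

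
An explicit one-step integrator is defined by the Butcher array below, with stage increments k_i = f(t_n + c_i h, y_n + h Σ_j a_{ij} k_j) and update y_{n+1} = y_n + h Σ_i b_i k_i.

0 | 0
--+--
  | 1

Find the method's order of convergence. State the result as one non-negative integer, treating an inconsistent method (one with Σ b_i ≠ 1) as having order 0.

1

b = (1)
c = (0)
Σ b_i: 1·1 = 1 ✓; 1 stage ⇒ order 1.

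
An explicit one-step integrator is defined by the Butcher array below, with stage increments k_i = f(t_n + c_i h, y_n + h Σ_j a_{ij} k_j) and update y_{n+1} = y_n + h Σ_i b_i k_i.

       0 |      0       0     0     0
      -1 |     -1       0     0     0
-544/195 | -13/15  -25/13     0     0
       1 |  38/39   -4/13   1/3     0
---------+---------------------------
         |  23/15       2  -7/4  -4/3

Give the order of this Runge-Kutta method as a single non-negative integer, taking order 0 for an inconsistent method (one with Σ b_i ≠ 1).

b = (23/15, 2, -7/4, -4/3)
c = (0, -1, -544/195, 1)
Ac = (0, 0, 25/13, -28/45)
Σ b_i: 23/15·1 + 2·1 + (-7/4)·1 + (-4/3)·1 = 9/20 ≠ 1 ⇒ order 0.

0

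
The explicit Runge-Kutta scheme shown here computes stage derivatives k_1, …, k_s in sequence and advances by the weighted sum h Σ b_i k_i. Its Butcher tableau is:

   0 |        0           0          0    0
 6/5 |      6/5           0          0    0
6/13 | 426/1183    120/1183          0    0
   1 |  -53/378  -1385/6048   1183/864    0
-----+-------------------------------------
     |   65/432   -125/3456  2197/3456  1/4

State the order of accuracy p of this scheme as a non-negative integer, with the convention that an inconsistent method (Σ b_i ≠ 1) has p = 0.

b = (65/432, -125/3456, 2197/3456, 1/4)
c = (0, 6/5, 6/13, 1)
Ac = (0, 0, 144/1183, 5/14)
Σ b_i: 65/432·1 + (-125/3456)·1 + 2197/3456·1 + 1/4·1 = 1 ✓
b·c: (-125/3456)·6/5 + 2197/3456·6/13 + 1/4·1 = 1/2 ✓
b·c²: (-125/3456)·36/25 + 2197/3456·36/169 + 1/4·1 = 1/3 ✓
b·Ac: 2197/3456·144/1183 + 1/4·5/14 = 1/6 ✓
b·c³: (-125/3456)·216/125 + 2197/3456·216/2197 + 1/4·1 = 1/4 ✓
b·(c∘Ac): 2197/3456·864/15379 + 1/4·5/14 = 1/8 ✓
b·Ac²: 2197/3456·864/5915 + 1/4·(-4/105) = 1/12 ✓
b·A²c: 1/4·1/6 = 1/24 ✓; 4 stages ⇒ order 4.

4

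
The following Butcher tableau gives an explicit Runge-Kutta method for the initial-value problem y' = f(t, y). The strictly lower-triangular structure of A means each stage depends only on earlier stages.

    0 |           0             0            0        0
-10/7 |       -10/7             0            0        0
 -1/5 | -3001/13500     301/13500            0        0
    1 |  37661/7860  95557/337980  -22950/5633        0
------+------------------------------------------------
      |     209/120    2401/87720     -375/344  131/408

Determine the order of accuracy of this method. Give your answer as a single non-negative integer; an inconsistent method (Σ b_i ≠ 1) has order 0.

b = (209/120, 2401/87720, -375/344, 131/408)
c = (0, -10/7, -1/5, 1)
Ac = (0, 0, -43/1350, 323/786)
Σ b_i: 209/120·1 + 2401/87720·1 + (-375/344)·1 + 131/408·1 = 1 ✓
b·c: 2401/87720·(-10/7) + (-375/344)·(-1/5) + 131/408·1 = 1/2 ✓
b·c²: 2401/87720·100/49 + (-375/344)·1/25 + 131/408·1 = 1/3 ✓
b·Ac: (-375/344)·(-43/1350) + 131/408·323/786 = 1/6 ✓
b·c³: 2401/87720·(-1000/343) + (-375/344)·(-1/125) + 131/408·1 = 1/4 ✓
b·(c∘Ac): (-375/344)·43/6750 + 131/408·323/786 = 1/8 ✓
b·Ac²: (-375/344)·43/945 + 131/408·1139/2751 = 1/12 ✓
b·A²c: 131/408·17/131 = 1/24 ✓; 4 stages ⇒ order 4.

4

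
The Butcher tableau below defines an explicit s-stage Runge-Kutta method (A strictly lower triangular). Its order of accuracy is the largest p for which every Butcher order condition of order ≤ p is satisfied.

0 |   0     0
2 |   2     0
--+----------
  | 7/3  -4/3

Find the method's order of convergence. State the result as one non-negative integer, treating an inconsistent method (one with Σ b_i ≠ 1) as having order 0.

b = (7/3, -4/3)
c = (0, 2)
Σ b_i: 7/3·1 + (-4/3)·1 = 1 ✓
b·c: (-4/3)·2 = -8/3 ≠ 1/2 ⇒ order 1.

1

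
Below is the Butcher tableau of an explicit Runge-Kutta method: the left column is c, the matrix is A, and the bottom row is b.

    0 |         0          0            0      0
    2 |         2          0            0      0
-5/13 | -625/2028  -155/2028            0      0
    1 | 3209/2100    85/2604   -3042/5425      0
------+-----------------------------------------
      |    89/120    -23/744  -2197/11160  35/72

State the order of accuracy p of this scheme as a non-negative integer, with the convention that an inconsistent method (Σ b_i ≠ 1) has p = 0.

4

b = (89/120, -23/744, -2197/11160, 35/72)
c = (0, 2, -5/13, 1)
Ac = (0, 0, -155/1014, 59/210)
Σ b_i: 89/120·1 + (-23/744)·1 + (-2197/11160)·1 + 35/72·1 = 1 ✓
b·c: (-23/744)·2 + (-2197/11160)·(-5/13) + 35/72·1 = 1/2 ✓
b·c²: (-23/744)·4 + (-2197/11160)·25/169 + 35/72·1 = 1/3 ✓
b·Ac: (-2197/11160)·(-155/1014) + 35/72·59/210 = 1/6 ✓
b·c³: (-23/744)·8 + (-2197/11160)·(-125/2197) + 35/72·1 = 1/4 ✓
b·(c∘Ac): (-2197/11160)·775/13182 + 35/72·59/210 = 1/8 ✓
b·Ac²: (-2197/11160)·(-155/507) + 35/72·1/21 = 1/12 ✓
b·A²c: 35/72·3/35 = 1/24 ✓; 4 stages ⇒ order 4.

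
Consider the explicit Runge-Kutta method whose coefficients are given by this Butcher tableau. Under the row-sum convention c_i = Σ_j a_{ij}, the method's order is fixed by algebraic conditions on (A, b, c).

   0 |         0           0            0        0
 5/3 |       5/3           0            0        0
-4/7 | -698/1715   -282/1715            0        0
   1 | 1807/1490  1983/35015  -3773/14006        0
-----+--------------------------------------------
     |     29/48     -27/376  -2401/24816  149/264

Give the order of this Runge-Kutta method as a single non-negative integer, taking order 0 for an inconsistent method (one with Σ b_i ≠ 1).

b = (29/48, -27/376, -2401/24816, 149/264)
c = (0, 5/3, -4/7, 1)
Ac = (0, 0, -94/343, 37/149)
Σ b_i: 29/48·1 + (-27/376)·1 + (-2401/24816)·1 + 149/264·1 = 1 ✓
b·c: (-27/376)·5/3 + (-2401/24816)·(-4/7) + 149/264·1 = 1/2 ✓
b·c²: (-27/376)·25/9 + (-2401/24816)·16/49 + 149/264·1 = 1/3 ✓
b·Ac: (-2401/24816)·(-94/343) + 149/264·37/149 = 1/6 ✓
b·c³: (-27/376)·125/27 + (-2401/24816)·(-64/343) + 149/264·1 = 1/4 ✓
b·(c∘Ac): (-2401/24816)·376/2401 + 149/264·37/149 = 1/8 ✓
b·Ac²: (-2401/24816)·(-470/1029) + 149/264·31/447 = 1/12 ✓
b·A²c: 149/264·11/149 = 1/24 ✓; 4 stages ⇒ order 4.

4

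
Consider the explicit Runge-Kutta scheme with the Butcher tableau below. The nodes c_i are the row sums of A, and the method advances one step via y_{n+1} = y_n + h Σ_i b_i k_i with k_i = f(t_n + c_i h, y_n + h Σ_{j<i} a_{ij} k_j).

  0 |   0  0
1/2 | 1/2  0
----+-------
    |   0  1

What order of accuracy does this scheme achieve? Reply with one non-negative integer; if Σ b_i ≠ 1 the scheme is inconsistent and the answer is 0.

b = (0, 1)
c = (0, 1/2)
Σ b_i: 1·1 = 1 ✓
b·c: 1·1/2 = 1/2 ✓; 2 stages ⇒ order 2.

2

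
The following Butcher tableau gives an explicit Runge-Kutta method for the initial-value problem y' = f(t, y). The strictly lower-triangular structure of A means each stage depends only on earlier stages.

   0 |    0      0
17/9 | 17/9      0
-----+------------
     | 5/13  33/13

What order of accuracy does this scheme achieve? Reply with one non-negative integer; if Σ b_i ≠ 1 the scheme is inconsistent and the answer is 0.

b = (5/13, 33/13)
c = (0, 17/9)
Σ b_i: 5/13·1 + 33/13·1 = 38/13 ≠ 1 ⇒ order 0.

0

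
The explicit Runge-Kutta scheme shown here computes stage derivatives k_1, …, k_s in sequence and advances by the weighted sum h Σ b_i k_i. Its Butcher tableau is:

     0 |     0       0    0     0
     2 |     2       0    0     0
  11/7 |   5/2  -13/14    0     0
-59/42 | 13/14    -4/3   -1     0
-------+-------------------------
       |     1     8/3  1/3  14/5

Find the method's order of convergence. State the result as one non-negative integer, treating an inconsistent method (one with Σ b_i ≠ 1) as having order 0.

b = (1, 8/3, 1/3, 14/5)
c = (0, 2, 11/7, -59/42)
Ac = (0, 0, -13/7, -89/21)
Σ b_i: 1·1 + 8/3·1 + 1/3·1 + 14/5·1 = 34/5 ≠ 1 ⇒ order 0.

0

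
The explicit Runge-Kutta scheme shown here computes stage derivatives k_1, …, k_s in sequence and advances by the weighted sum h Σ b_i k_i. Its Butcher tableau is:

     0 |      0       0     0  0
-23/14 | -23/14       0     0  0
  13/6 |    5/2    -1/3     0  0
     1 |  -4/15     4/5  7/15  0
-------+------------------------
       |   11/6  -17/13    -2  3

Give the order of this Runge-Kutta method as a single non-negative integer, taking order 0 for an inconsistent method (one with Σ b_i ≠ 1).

b = (11/6, -17/13, -2, 3)
c = (0, -23/14, 13/6, 1)
Ac = (0, 0, 23/42, -191/630)
Σ b_i: 11/6·1 + (-17/13)·1 + (-2)·1 + 3·1 = 119/78 ≠ 1 ⇒ order 0.

0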